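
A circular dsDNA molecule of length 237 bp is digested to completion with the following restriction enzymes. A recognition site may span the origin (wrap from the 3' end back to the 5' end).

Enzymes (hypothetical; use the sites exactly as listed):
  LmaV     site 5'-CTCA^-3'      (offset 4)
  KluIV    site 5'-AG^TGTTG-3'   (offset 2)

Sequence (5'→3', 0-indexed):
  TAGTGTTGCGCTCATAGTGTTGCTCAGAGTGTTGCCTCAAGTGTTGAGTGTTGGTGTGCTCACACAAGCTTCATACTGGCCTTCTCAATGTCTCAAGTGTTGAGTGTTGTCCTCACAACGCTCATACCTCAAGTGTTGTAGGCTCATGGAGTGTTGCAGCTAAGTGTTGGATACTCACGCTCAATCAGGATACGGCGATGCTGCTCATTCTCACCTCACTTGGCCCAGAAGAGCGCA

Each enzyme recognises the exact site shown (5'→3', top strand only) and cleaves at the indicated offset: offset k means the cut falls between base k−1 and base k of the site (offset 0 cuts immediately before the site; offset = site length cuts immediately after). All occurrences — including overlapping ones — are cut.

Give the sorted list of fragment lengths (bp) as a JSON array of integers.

Site scan:
  LmaV CTCA/4: at [10, 22, 35, 58, 83, 91, 111, 120, 127, 142, 173, 179, 203, 209, 214] ⇒ [14, 26, 39, 62, 87, 95, 115, 124, 131, 146, 177, 183, 207, 213, 218]
  KluIV AGTGTTG/2: at [1, 15, 27, 39, 46, 95, 102, 131, 149, 162] ⇒ [3, 17, 29, 41, 48, 97, 104, 133, 151, 164]

Pooled cuts: [3, 14, 17, 26, 29, 39, 41, 48, 62, 87, 95, 97, 104, 115, 124, 131, 133, 146, 151, 164, 177, 183, 207, 213, 218]

Fragment lengths:
  3→14: 11 bp
  14→17: 3 bp
  17→26: 9 bp
  26→29: 3 bp
  29→39: 10 bp
  39→41: 2 bp
  41→48: 7 bp
  48→62: 14 bp
  62→87: 25 bp
  87→95: 8 bp
  95→97: 2 bp
  97→104: 7 bp
  104→115: 11 bp
  115→124: 9 bp
  124→131: 7 bp
  131→133: 2 bp
  133→146: 13 bp
  146→151: 5 bp
  151→164: 13 bp
  164→177: 13 bp
  177→183: 6 bp
  183→207: 24 bp
  207→213: 6 bp
  213→218: 5 bp
  218→3 (wrap): 237-218+3 = 22 bp

[2,2,2,3,3,5,5,6,6,7,7,7,8,9,9,10,11,11,13,13,13,14,22,24,25]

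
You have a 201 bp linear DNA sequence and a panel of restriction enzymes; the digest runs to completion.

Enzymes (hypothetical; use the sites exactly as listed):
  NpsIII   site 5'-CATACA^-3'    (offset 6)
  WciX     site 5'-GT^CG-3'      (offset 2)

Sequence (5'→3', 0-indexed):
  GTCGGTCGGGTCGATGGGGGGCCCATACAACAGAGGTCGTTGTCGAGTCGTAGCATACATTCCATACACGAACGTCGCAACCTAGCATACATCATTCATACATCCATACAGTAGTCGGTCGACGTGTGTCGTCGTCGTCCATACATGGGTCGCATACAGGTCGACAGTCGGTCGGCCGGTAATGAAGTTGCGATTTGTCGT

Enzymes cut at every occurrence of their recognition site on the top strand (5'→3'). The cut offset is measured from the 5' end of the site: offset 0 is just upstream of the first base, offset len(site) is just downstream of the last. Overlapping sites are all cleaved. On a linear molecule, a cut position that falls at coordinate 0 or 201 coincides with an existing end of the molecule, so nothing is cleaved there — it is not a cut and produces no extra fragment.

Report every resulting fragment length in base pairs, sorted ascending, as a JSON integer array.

[2,3,3,3,3,4,4,4,5,5,5,5,6,7,7,8,8,8,9,10,10,11,11,16,18,26]

Per-enzyme occurrences:
  NpsIII (CATACA, off=6): starts [23, 53, 62, 85, 96, 104, 139, 152] → cuts [29, 59, 68, 91, 102, 110, 145, 158]
  WciX (GTCG, off=2): starts [0, 4, 9, 35, 41, 46, 73, 113, 117, 127, 130, 133, 148, 159, 166, 170, 196] → cuts [2, 6, 11, 37, 43, 48, 75, 115, 119, 129, 132, 135, 150, 161, 168, 172, 198]

All cut coordinates (distinct, sorted): [2, 6, 11, 29, 37, 43, 48, 59, 68, 75, 91, 102, 110, 115, 119, 129, 132, 135, 145, 150, 158, 161, 168, 172, 198]

Fragments:
  [0,2): 2 bp
  [2,6): 4 bp
  [6,11): 5 bp
  [11,29): 18 bp
  [29,37): 8 bp
  [37,43): 6 bp
  [43,48): 5 bp
  [48,59): 11 bp
  [59,68): 9 bp
  [68,75): 7 bp
  [75,91): 16 bp
  [91,102): 11 bp
  [102,110): 8 bp
  [110,115): 5 bp
  [115,119): 4 bp
  [119,129): 10 bp
  [129,132): 3 bp
  [132,135): 3 bp
  [135,145): 10 bp
  [145,150): 5 bp
  [150,158): 8 bp
  [158,161): 3 bp
  [161,168): 7 bp
  [168,172): 4 bp
  [172,198): 26 bp
  [198,201): 3 bp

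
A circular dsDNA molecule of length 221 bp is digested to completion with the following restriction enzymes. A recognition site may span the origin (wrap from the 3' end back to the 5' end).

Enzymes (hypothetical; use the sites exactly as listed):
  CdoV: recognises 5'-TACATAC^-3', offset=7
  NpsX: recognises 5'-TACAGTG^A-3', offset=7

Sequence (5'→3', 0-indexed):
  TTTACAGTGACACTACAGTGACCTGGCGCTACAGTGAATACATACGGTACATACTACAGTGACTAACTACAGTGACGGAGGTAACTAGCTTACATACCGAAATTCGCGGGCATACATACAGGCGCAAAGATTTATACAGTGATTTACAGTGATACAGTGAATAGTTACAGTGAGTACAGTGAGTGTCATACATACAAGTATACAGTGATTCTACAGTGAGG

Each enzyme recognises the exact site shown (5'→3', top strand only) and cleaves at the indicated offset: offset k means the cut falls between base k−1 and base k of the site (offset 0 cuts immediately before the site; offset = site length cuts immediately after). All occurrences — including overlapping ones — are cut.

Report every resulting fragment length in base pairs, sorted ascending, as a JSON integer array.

Site scan:
  CdoV TACATAC/7: at [38, 47, 90, 112, 188] ⇒ [45, 54, 97, 119, 195]
  NpsX TACAGTGA/7: at [2, 13, 29, 54, 67, 134, 144, 152, 165, 174, 200, 211] ⇒ [9, 20, 36, 61, 74, 141, 151, 159, 172, 181, 207, 218]

Pooled cuts: [9, 20, 36, 45, 54, 61, 74, 97, 119, 141, 151, 159, 172, 181, 195, 207, 218]

Fragment lengths:
  9→20: 11 bp
  20→36: 16 bp
  36→45: 9 bp
  45→54: 9 bp
  54→61: 7 bp
  61→74: 13 bp
  74→97: 23 bp
  97→119: 22 bp
  119→141: 22 bp
  141→151: 10 bp
  151→159: 8 bp
  159→172: 13 bp
  172→181: 9 bp
  181→195: 14 bp
  195→207: 12 bp
  207→218: 11 bp
  218→9 (wrap): 221-218+9 = 12 bp

[7,8,9,9,9,10,11,11,12,12,13,13,14,16,22,22,23]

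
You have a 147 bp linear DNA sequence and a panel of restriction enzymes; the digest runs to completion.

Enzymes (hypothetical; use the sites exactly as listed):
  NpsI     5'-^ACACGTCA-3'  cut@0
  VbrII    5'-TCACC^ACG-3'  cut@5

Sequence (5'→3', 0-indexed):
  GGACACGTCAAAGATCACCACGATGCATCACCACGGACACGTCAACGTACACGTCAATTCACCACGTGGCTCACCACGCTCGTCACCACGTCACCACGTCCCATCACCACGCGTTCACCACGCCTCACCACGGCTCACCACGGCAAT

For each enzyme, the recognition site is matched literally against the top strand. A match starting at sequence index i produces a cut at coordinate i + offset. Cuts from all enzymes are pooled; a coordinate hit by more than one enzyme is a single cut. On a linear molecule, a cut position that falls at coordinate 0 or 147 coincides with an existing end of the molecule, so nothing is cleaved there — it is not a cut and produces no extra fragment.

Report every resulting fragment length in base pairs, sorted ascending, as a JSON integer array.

[2,4,8,8,10,10,11,12,12,12,13,13,15,17]

Scan for sites:
  NpsI ACACGTCA/0: at [2, 36, 48] ⇒ [2, 36, 48]
  VbrII TCACCACG/5: at [14, 27, 58, 70, 82, 90, 103, 114, 124, 134] ⇒ [19, 32, 63, 75, 87, 95, 108, 119, 129, 139]

Pooled cuts: [2, 19, 32, 36, 48, 63, 75, 87, 95, 108, 119, 129, 139]

Fragment lengths:
  [0,2): 2 bp
  [2,19): 17 bp
  [19,32): 13 bp
  [32,36): 4 bp
  [36,48): 12 bp
  [48,63): 15 bp
  [63,75): 12 bp
  [75,87): 12 bp
  [87,95): 8 bp
  [95,108): 13 bp
  [108,119): 11 bp
  [119,129): 10 bp
  [129,139): 10 bp
  [139,147): 8 bp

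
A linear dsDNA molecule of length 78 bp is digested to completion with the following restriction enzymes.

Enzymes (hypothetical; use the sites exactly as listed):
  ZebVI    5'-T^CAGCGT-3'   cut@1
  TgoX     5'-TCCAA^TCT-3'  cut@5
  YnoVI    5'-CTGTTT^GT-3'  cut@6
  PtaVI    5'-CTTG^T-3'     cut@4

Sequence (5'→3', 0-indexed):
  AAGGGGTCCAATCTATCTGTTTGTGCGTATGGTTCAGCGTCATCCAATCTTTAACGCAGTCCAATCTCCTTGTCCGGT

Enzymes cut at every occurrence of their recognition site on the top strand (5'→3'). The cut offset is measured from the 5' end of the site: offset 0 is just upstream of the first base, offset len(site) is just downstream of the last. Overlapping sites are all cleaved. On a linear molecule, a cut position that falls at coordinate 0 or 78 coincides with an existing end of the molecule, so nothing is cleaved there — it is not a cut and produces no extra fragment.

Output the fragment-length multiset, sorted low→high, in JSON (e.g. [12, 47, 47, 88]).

Per-enzyme occurrences:
  ZebVI TCAGCGT/1: at [33] ⇒ [34]
  TgoX TCCAATCT/5: at [6, 42, 59] ⇒ [11, 47, 64]
  YnoVI CTGTTTGT/6: at [16] ⇒ [22]
  PtaVI CTTGT/4: at [68] ⇒ [72]

All cut coordinates (distinct, sorted): [11, 22, 34, 47, 64, 72]

Fragments:
  [0,11): 11 bp
  [11,22): 11 bp
  [22,34): 12 bp
  [34,47): 13 bp
  [47,64): 17 bp
  [64,72): 8 bp
  [72,78): 6 bp

[6,8,11,11,12,13,17]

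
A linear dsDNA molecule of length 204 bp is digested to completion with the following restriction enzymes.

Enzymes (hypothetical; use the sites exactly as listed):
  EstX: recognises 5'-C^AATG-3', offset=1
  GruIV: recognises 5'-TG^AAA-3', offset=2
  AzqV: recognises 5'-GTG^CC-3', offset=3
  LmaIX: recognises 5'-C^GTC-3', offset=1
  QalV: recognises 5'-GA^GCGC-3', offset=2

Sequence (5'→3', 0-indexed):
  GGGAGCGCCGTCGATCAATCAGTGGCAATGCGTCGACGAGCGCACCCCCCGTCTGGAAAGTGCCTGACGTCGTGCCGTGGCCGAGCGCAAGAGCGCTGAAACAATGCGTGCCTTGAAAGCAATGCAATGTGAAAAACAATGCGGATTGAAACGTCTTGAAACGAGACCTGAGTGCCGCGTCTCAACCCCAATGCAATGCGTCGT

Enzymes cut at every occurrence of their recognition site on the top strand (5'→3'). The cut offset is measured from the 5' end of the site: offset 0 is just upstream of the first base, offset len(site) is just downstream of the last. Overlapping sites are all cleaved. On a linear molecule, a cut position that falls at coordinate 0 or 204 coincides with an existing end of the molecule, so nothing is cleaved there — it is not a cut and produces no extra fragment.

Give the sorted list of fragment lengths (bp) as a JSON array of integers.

[4,4,4,4,5,5,5,5,5,5,5,5,6,6,6,6,6,6,8,8,8,10,11,11,11,12,16,17]

Per-enzyme occurrences:
  EstX CAATG/1: at [25, 101, 119, 124, 136, 188, 193] ⇒ [26, 102, 120, 125, 137, 189, 194]
  GruIV TGAAA/2: at [96, 113, 129, 146, 156] ⇒ [98, 115, 131, 148, 158]
  AzqV GTGCC/3: at [59, 71, 107, 171] ⇒ [62, 74, 110, 174]
  LmaIX CGTC/1: at [8, 30, 49, 67, 151, 177, 198] ⇒ [9, 31, 50, 68, 152, 178, 199]
  QalV GAGCGC/2: at [2, 37, 82, 90] ⇒ [4, 39, 84, 92]

Pooled cuts: [4, 9, 26, 31, 39, 50, 62, 68, 74, 84, 92, 98, 102, 110, 115, 120, 125, 131, 137, 148, 152, 158, 174, 178, 189, 194, 199]

Fragments:
  [0,4): 4 bp
  [4,9): 5 bp
  [9,26): 17 bp
  [26,31): 5 bp
  [31,39): 8 bp
  [39,50): 11 bp
  [50,62): 12 bp
  [62,68): 6 bp
  [68,74): 6 bp
  [74,84): 10 bp
  [84,92): 8 bp
  [92,98): 6 bp
  [98,102): 4 bp
  [102,110): 8 bp
  [110,115): 5 bp
  [115,120): 5 bp
  [120,125): 5 bp
  [125,131): 6 bp
  [131,137): 6 bp
  [137,148): 11 bp
  [148,152): 4 bp
  [152,158): 6 bp
  [158,174): 16 bp
  [174,178): 4 bp
  [178,189): 11 bp
  [189,194): 5 bp
  [194,199): 5 bp
  [199,204): 5 bp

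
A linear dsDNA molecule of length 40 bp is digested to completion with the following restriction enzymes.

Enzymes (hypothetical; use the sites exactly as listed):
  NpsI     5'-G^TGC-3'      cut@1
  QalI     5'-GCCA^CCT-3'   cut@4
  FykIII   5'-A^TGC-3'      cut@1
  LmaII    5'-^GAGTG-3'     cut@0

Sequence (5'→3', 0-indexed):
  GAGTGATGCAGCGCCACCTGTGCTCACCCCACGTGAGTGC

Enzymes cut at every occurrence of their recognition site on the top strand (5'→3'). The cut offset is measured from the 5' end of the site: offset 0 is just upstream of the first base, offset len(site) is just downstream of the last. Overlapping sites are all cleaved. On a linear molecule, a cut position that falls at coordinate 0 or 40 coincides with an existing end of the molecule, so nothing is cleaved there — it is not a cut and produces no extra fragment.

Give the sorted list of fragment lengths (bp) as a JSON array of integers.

[3,3,4,6,10,14]

Site scan:
  NpsI GTGC/1: at [19, 36] ⇒ [20, 37]
  QalI GCCACCT/4: at [12] ⇒ [16]
  FykIII ATGC/1: at [5] ⇒ [6]
  LmaII GAGTG/0: at [0, 34] ⇒ [34] (position 0 is a terminus of the linear molecule — no cut)

Pooled cuts: [6, 16, 20, 34, 37]

Fragment lengths:
  [0,6): 6 bp
  [6,16): 10 bp
  [16,20): 4 bp
  [20,34): 14 bp
  [34,37): 3 bp
  [37,40): 3 bp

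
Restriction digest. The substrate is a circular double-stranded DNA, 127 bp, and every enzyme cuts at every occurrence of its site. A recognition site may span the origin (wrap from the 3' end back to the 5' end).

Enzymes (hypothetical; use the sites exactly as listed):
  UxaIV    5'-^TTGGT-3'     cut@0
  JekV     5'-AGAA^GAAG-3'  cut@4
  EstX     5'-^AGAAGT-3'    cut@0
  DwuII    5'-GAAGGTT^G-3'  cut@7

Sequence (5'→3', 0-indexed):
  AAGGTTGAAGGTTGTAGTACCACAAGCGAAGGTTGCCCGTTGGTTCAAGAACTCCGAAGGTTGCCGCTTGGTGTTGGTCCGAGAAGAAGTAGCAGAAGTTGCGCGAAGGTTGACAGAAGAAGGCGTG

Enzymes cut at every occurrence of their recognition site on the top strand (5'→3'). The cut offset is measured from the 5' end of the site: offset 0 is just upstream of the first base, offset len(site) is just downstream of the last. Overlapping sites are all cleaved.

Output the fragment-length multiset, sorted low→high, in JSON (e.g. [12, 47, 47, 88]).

Site scan:
  UxaIV TTGGT/0: at [39, 67, 73] ⇒ [39, 67, 73]
  JekV AGAAGAAG/4: at [81, 114] ⇒ [85, 118]
  EstX AGAAGT/0: at [84, 93] ⇒ [84, 93]
  DwuII GAAGGTTG/7: at [6, 27, 55, 104, 126] ⇒ [6, 13, 34, 62, 111]

Pooled cuts: [6, 13, 34, 39, 62, 67, 73, 84, 85, 93, 111, 118]

Fragments:
  6→13: 7 bp
  13→34: 21 bp
  34→39: 5 bp
  39→62: 23 bp
  62→67: 5 bp
  67→73: 6 bp
  73→84: 11 bp
  84→85: 1 bp
  85→93: 8 bp
  93→111: 18 bp
  111→118: 7 bp
  118→6 (wrap): 127-118+6 = 15 bp

[1,5,5,6,7,7,8,11,15,18,21,23]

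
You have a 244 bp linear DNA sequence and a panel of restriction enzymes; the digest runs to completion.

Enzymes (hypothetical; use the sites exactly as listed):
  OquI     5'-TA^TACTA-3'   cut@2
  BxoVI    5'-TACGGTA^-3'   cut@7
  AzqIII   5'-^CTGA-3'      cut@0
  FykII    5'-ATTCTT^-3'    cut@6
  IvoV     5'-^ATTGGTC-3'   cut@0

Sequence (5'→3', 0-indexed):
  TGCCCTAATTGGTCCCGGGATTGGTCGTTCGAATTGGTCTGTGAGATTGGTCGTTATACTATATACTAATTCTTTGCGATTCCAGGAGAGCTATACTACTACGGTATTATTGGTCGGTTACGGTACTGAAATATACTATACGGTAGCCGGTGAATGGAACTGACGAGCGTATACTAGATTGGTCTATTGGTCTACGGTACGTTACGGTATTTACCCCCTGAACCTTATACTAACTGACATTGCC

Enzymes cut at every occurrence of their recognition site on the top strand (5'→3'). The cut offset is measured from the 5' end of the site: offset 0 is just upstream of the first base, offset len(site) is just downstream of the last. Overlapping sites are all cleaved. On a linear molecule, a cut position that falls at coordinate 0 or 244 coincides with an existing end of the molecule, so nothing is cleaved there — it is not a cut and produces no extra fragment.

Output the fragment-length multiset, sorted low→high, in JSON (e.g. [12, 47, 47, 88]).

Per-enzyme occurrences:
  OquI (TATACTA, off=2): starts [54, 61, 91, 131, 169, 225] → cuts [56, 63, 93, 133, 171, 227]
  BxoVI (TACGGTA, off=7): starts [99, 118, 138, 192, 202] → cuts [106, 125, 145, 199, 209]
  AzqIII (CTGA, off=0): starts [125, 159, 217, 233] → cuts [125, 159, 217, 233]
  FykII (ATTCTT, off=6): starts [68] → cuts [74]
  IvoV (ATTGGTC, off=0): starts [7, 19, 32, 45, 108, 177, 185] → cuts [7, 19, 32, 45, 108, 177, 185]

All cut coordinates (distinct, sorted): [7, 19, 32, 45, 56, 63, 74, 93, 106, 108, 125, 133, 145, 159, 171, 177, 185, 199, 209, 217, 227, 233]

Fragment lengths:
  [0,7): 7 bp
  [7,19): 12 bp
  [19,32): 13 bp
  [32,45): 13 bp
  [45,56): 11 bp
  [56,63): 7 bp
  [63,74): 11 bp
  [74,93): 19 bp
  [93,106): 13 bp
  [106,108): 2 bp
  [108,125): 17 bp
  [125,133): 8 bp
  [133,145): 12 bp
  [145,159): 14 bp
  [159,171): 12 bp
  [171,177): 6 bp
  [177,185): 8 bp
  [185,199): 14 bp
  [199,209): 10 bp
  [209,217): 8 bp
  [217,227): 10 bp
  [227,233): 6 bp
  [233,244): 11 bp

[2,6,6,7,7,8,8,8,10,10,11,11,11,12,12,12,13,13,13,14,14,17,19]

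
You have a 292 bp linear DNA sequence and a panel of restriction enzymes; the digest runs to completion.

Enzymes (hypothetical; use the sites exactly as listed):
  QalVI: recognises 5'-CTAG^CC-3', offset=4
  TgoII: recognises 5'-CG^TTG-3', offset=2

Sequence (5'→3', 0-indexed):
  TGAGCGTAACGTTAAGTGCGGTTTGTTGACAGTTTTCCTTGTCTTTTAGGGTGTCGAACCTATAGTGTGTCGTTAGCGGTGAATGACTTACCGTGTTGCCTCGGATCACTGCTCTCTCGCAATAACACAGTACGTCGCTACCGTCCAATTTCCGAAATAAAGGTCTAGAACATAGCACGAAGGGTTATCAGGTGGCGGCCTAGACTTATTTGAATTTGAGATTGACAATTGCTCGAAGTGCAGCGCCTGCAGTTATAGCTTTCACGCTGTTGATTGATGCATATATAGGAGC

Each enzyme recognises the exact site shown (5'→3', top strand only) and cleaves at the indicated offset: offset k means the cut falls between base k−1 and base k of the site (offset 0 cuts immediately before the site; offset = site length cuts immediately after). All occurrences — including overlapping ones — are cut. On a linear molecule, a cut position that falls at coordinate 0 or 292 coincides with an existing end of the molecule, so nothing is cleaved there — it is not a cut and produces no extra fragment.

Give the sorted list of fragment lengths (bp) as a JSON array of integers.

[292]

Scan for sites:
  QalVI (CTAGCC, off=4): no sites
  TgoII (CGTTG, off=2): no sites

All cut coordinates (distinct, sorted): ∅

Fragment lengths:
  no cuts → one linear fragment of 292 bp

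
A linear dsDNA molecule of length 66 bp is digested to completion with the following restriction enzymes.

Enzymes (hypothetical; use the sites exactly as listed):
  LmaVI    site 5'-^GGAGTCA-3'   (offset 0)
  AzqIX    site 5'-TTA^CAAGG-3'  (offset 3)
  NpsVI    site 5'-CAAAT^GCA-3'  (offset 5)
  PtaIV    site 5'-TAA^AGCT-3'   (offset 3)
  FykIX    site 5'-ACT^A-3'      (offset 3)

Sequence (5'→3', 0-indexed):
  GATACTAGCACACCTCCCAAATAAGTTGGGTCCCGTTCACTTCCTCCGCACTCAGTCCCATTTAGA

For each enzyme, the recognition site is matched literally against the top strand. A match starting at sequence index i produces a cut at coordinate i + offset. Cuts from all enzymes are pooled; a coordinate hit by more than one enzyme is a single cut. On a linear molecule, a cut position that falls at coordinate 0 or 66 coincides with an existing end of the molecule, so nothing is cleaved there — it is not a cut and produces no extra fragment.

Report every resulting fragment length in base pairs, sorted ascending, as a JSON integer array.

Scan for sites:
  LmaVI (GGAGTCA, off=0): no sites
  AzqIX (TTACAAGG, off=3): no sites
  NpsVI (CAAATGCA, off=5): no sites
  PtaIV (TAAAGCT, off=3): no sites
  FykIX (ACTA, off=3): starts [3] → cuts [6]

Pooled cuts: [6]

Fragment lengths:
  [0,6): 6 bp
  [6,66): 60 bp

[6,60]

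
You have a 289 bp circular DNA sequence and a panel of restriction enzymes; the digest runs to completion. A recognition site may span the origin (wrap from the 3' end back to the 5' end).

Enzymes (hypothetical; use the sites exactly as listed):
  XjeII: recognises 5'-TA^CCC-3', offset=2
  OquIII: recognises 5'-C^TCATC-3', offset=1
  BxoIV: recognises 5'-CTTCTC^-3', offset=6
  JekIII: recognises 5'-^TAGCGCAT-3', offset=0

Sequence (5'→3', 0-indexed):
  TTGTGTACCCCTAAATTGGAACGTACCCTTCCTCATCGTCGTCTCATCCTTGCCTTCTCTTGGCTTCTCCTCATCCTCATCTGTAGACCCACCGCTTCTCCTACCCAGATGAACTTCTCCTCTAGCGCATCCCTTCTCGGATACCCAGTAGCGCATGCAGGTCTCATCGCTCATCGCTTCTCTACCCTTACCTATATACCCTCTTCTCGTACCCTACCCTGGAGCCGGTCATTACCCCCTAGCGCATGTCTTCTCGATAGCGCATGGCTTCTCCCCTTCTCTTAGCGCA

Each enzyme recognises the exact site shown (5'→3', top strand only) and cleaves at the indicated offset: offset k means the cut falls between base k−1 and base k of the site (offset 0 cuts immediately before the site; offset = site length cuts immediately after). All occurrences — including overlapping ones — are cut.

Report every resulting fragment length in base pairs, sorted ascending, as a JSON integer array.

[1,1,2,2,3,3,3,5,5,5,5,6,7,7,8,10,10,11,12,14,14,15,16,16,16,16,16,18,18,24]

Per-enzyme occurrences:
  XjeII TACCC/2: at [5, 23, 101, 141, 182, 196, 209, 214, 232] ⇒ [7, 25, 103, 143, 184, 198, 211, 216, 234]
  OquIII CTCATC/1: at [31, 42, 69, 75, 162, 169] ⇒ [32, 43, 70, 76, 163, 170]
  BxoIV CTTCTC/6: at [53, 63, 94, 113, 132, 176, 202, 249, 267, 275] ⇒ [59, 69, 100, 119, 138, 182, 208, 255, 273, 281]
  JekIII TAGCGCAT/0: at [122, 148, 239, 257, 282] ⇒ [122, 148, 239, 257, 282]

All cut coordinates (distinct, sorted): [7, 25, 32, 43, 59, 69, 70, 76, 100, 103, 119, 122, 138, 143, 148, 163, 170, 182, 184, 198, 208, 211, 216, 234, 239, 255, 257, 273, 281, 282]

Fragment lengths:
  7→25: 18 bp
  25→32: 7 bp
  32→43: 11 bp
  43→59: 16 bp
  59→69: 10 bp
  69→70: 1 bp
  70→76: 6 bp
  76→100: 24 bp
  100→103: 3 bp
  103→119: 16 bp
  119→122: 3 bp
  122→138: 16 bp
  138→143: 5 bp
  143→148: 5 bp
  148→163: 15 bp
  163→170: 7 bp
  170→182: 12 bp
  182→184: 2 bp
  184→198: 14 bp
  198→208: 10 bp
  208→211: 3 bp
  211→216: 5 bp
  216→234: 18 bp
  234→239: 5 bp
  239→255: 16 bp
  255→257: 2 bp
  257→273: 16 bp
  273→281: 8 bp
  281→282: 1 bp
  282→7 (wrap): 289-282+7 = 14 bp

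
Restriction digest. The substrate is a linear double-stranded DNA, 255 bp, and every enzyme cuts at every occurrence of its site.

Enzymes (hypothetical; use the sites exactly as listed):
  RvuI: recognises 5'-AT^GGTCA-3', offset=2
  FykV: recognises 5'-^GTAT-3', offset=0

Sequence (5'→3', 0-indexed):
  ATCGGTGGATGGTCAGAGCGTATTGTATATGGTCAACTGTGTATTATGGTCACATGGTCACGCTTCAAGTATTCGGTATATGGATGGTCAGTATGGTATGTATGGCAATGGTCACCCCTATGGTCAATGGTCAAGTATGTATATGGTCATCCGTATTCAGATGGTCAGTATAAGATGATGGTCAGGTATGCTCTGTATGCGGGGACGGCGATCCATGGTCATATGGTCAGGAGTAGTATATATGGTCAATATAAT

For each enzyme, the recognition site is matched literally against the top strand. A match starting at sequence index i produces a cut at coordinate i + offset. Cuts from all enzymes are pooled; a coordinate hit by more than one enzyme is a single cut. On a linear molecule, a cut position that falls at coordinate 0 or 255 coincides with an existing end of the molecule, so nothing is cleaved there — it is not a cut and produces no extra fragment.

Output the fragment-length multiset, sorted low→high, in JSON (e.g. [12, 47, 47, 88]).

Per-enzyme occurrences:
  RvuI (ATGGTCA, off=2): starts [8, 28, 45, 53, 83, 107, 119, 126, 142, 160, 177, 214, 222, 241] → cuts [10, 30, 47, 55, 85, 109, 121, 128, 144, 162, 179, 216, 224, 243]
  FykV (GTAT, off=0): starts [19, 24, 40, 68, 75, 90, 95, 99, 134, 138, 152, 167, 185, 194, 235] → cuts [19, 24, 40, 68, 75, 90, 95, 99, 134, 138, 152, 167, 185, 194, 235]

Pooled cuts: [10, 19, 24, 30, 40, 47, 55, 68, 75, 85, 90, 95, 99, 109, 121, 128, 134, 138, 144, 152, 162, 167, 179, 185, 194, 216, 224, 235, 243]

Fragment lengths:
  [0,10): 10 bp
  [10,19): 9 bp
  [19,24): 5 bp
  [24,30): 6 bp
  [30,40): 10 bp
  [40,47): 7 bp
  [47,55): 8 bp
  [55,68): 13 bp
  [68,75): 7 bp
  [75,85): 10 bp
  [85,90): 5 bp
  [90,95): 5 bp
  [95,99): 4 bp
  [99,109): 10 bp
  [109,121): 12 bp
  [121,128): 7 bp
  [128,134): 6 bp
  [134,138): 4 bp
  [138,144): 6 bp
  [144,152): 8 bp
  [152,162): 10 bp
  [162,167): 5 bp
  [167,179): 12 bp
  [179,185): 6 bp
  [185,194): 9 bp
  [194,216): 22 bp
  [216,224): 8 bp
  [224,235): 11 bp
  [235,243): 8 bp
  [243,255): 12 bp

[4,4,5,5,5,5,6,6,6,6,7,7,7,8,8,8,8,9,9,10,10,10,10,10,11,12,12,12,13,22]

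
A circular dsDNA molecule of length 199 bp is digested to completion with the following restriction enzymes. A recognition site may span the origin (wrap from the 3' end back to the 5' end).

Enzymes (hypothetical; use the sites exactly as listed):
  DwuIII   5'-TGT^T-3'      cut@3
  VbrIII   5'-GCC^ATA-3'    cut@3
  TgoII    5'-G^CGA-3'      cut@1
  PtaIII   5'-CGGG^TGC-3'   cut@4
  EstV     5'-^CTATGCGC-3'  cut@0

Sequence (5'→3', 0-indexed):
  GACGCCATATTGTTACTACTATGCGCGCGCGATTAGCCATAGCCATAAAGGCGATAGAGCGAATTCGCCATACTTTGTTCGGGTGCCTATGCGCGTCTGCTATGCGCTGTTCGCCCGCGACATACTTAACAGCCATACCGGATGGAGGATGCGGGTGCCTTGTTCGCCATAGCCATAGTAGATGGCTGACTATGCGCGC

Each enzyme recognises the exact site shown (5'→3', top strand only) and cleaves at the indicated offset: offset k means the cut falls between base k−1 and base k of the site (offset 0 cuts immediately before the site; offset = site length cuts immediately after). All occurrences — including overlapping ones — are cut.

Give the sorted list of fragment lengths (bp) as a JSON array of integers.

Site scan:
  DwuIII TGTT/3: at [10, 75, 107, 160] ⇒ [13, 78, 110, 163]
  VbrIII GCCATA/3: at [3, 35, 41, 66, 131, 165, 171] ⇒ [6, 38, 44, 69, 134, 168, 174]
  TgoII GCGA/1: at [28, 50, 58, 116, 197] ⇒ [29, 51, 59, 117, 198]
  PtaIII CGGGTGC/4: at [79, 151] ⇒ [83, 155]
  EstV CTATGCGC/0: at [18, 86, 99, 189] ⇒ [18, 86, 99, 189]

Pooled cuts: [6, 13, 18, 29, 38, 44, 51, 59, 69, 78, 83, 86, 99, 110, 117, 134, 155, 163, 168, 174, 189, 198]

Fragment lengths:
  6→13: 7 bp
  13→18: 5 bp
  18→29: 11 bp
  29→38: 9 bp
  38→44: 6 bp
  44→51: 7 bp
  51→59: 8 bp
  59→69: 10 bp
  69→78: 9 bp
  78→83: 5 bp
  83→86: 3 bp
  86→99: 13 bp
  99→110: 11 bp
  110→117: 7 bp
  117→134: 17 bp
  134→155: 21 bp
  155→163: 8 bp
  163→168: 5 bp
  168→174: 6 bp
  174→189: 15 bp
  189→198: 9 bp
  198→6 (wrap): 199-198+6 = 7 bp

[3,5,5,5,6,6,7,7,7,7,8,8,9,9,9,10,11,11,13,15,17,21]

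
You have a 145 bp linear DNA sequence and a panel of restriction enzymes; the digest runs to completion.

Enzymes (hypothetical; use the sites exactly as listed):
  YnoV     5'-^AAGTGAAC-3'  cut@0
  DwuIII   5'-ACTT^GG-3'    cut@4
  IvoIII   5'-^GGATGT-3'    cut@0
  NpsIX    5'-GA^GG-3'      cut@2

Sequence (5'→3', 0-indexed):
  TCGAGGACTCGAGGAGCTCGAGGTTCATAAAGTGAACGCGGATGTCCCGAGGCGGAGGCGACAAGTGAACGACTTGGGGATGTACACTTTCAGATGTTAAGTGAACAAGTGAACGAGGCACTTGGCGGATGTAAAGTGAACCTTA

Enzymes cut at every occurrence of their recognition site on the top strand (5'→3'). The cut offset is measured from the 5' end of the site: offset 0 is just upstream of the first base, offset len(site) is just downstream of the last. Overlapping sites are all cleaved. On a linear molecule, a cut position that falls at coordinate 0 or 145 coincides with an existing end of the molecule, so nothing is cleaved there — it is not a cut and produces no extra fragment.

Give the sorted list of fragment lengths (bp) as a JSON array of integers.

Scan for sites:
  YnoV AAGTGAAC/0: at [29, 62, 98, 106, 133] ⇒ [29, 62, 98, 106, 133]
  DwuIII ACTTGG/4: at [71, 119] ⇒ [75, 123]
  IvoIII GGATGT/0: at [39, 77, 126] ⇒ [39, 77, 126]
  NpsIX GAGG/2: at [2, 10, 19, 48, 54, 114] ⇒ [4, 12, 21, 50, 56, 116]

Pooled cuts: [4, 12, 21, 29, 39, 50, 56, 62, 75, 77, 98, 106, 116, 123, 126, 133]

Fragment lengths:
  [0,4): 4 bp
  [4,12): 8 bp
  [12,21): 9 bp
  [21,29): 8 bp
  [29,39): 10 bp
  [39,50): 11 bp
  [50,56): 6 bp
  [56,62): 6 bp
  [62,75): 13 bp
  [75,77): 2 bp
  [77,98): 21 bp
  [98,106): 8 bp
  [106,116): 10 bp
  [116,123): 7 bp
  [123,126): 3 bp
  [126,133): 7 bp
  [133,145): 12 bp

[2,3,4,6,6,7,7,8,8,8,9,10,10,11,12,13,21]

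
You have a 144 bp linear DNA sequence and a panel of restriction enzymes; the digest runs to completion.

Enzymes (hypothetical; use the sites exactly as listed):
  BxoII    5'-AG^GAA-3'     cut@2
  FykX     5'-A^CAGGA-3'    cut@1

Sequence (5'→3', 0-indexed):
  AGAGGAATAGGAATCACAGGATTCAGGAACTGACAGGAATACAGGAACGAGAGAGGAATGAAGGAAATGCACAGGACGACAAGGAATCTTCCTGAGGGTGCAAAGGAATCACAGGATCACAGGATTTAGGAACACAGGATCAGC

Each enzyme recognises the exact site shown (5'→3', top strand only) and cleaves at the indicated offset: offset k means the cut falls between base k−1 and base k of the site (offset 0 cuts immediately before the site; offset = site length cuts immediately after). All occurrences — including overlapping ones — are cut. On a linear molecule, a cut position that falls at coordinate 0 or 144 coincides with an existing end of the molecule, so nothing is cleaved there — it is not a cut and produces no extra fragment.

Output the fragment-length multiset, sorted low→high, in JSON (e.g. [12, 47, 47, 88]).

Per-enzyme occurrences:
  BxoII (AGGAA, off=2): starts [2, 8, 24, 34, 42, 53, 61, 81, 103, 127] → cuts [4, 10, 26, 36, 44, 55, 63, 83, 105, 129]
  FykX (ACAGGA, off=1): starts [15, 32, 40, 70, 110, 118, 133] → cuts [16, 33, 41, 71, 111, 119, 134]

Pooled cuts: [4, 10, 16, 26, 33, 36, 41, 44, 55, 63, 71, 83, 105, 111, 119, 129, 134]

Fragment lengths:
  [0,4): 4 bp
  [4,10): 6 bp
  [10,16): 6 bp
  [16,26): 10 bp
  [26,33): 7 bp
  [33,36): 3 bp
  [36,41): 5 bp
  [41,44): 3 bp
  [44,55): 11 bp
  [55,63): 8 bp
  [63,71): 8 bp
  [71,83): 12 bp
  [83,105): 22 bp
  [105,111): 6 bp
  [111,119): 8 bp
  [119,129): 10 bp
  [129,134): 5 bp
  [134,144): 10 bp

[3,3,4,5,5,6,6,6,7,8,8,8,10,10,10,11,12,22]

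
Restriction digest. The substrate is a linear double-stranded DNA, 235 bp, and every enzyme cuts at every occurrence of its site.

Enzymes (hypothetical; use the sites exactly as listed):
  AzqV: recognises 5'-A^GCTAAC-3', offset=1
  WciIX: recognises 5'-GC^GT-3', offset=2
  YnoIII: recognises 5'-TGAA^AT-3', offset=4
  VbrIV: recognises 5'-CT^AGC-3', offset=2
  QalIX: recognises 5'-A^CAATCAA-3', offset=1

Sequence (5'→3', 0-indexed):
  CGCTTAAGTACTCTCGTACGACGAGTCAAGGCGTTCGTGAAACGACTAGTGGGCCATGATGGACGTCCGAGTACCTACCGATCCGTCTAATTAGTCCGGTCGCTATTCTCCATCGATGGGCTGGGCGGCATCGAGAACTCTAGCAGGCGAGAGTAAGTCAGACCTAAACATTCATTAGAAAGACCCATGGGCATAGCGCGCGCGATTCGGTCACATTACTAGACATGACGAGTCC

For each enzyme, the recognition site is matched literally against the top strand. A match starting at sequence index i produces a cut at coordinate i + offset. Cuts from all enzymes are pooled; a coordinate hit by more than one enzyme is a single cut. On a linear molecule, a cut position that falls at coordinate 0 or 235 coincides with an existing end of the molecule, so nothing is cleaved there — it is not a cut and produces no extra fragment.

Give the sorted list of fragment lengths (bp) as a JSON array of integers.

Scan for sites:
  AzqV (AGCTAAC, off=1): no sites
  WciIX (GCGT, off=2): starts [30] → cuts [32]
  YnoIII (TGAAAT, off=4): no sites
  VbrIV (CTAGC, off=2): starts [139] → cuts [141]
  QalIX (ACAATCAA, off=1): no sites

Pooled cuts: [32, 141]

Fragment lengths:
  [0,32): 32 bp
  [32,141): 109 bp
  [141,235): 94 bp

[32,94,109]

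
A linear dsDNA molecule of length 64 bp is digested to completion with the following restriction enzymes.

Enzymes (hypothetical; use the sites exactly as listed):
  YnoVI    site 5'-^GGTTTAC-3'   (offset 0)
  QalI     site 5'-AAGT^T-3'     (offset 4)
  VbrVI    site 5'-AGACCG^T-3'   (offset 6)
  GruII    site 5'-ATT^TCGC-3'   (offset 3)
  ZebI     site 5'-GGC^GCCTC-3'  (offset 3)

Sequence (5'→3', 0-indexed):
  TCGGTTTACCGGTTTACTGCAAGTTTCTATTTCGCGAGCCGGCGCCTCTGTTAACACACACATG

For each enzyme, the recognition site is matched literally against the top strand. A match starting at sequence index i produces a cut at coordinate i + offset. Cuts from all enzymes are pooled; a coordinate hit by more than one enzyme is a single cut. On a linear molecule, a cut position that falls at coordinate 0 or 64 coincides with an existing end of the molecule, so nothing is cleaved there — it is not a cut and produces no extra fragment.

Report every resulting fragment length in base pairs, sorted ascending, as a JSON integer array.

[2,7,8,12,14,21]

Site scan:
  YnoVI (GGTTTAC, off=0): starts [2, 10] → cuts [2, 10]
  QalI (AAGTT, off=4): starts [20] → cuts [24]
  VbrVI (AGACCGT, off=6): no sites
  GruII (ATTTCGC, off=3): starts [28] → cuts [31]
  ZebI (GGCGCCTC, off=3): starts [40] → cuts [43]

All cut coordinates (distinct, sorted): [2, 10, 24, 31, 43]

Fragments:
  [0,2): 2 bp
  [2,10): 8 bp
  [10,24): 14 bp
  [24,31): 7 bp
  [31,43): 12 bp
  [43,64): 21 bp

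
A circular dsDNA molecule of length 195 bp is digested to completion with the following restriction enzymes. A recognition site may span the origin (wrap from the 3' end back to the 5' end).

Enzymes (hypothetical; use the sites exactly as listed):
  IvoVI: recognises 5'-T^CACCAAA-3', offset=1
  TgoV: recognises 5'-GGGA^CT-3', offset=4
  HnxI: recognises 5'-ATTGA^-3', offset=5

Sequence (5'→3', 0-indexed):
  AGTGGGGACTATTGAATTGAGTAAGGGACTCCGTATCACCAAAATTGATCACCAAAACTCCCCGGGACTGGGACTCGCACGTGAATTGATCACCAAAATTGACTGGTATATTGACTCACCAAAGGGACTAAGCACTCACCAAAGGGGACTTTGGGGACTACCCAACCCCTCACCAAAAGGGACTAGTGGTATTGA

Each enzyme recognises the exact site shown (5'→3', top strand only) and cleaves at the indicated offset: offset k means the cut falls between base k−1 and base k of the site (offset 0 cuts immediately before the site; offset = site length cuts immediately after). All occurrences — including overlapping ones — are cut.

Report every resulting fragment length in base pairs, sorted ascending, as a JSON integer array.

[1,1,2,5,6,7,8,8,8,9,9,11,12,12,12,12,12,13,13,16,18]

Site scan:
  IvoVI TCACCAAA/1: at [35, 48, 89, 115, 135, 169] ⇒ [36, 49, 90, 116, 136, 170]
  TgoV GGGACT/4: at [4, 24, 63, 69, 123, 144, 153, 178] ⇒ [8, 28, 67, 73, 127, 148, 157, 182]
  HnxI ATTGA/5: at [10, 15, 43, 84, 97, 109, 190] ⇒ [0, 15, 20, 48, 89, 102, 114]

All cut coordinates (distinct, sorted): [0, 8, 15, 20, 28, 36, 48, 49, 67, 73, 89, 90, 102, 114, 116, 127, 136, 148, 157, 170, 182]

Fragments:
  0→8: 8 bp
  8→15: 7 bp
  15→20: 5 bp
  20→28: 8 bp
  28→36: 8 bp
  36→48: 12 bp
  48→49: 1 bp
  49→67: 18 bp
  67→73: 6 bp
  73→89: 16 bp
  89→90: 1 bp
  90→102: 12 bp
  102→114: 12 bp
  114→116: 2 bp
  116→127: 11 bp
  127→136: 9 bp
  136→148: 12 bp
  148→157: 9 bp
  157→170: 13 bp
  170→182: 12 bp
  182→0 (wrap): 195-182+0 = 13 bp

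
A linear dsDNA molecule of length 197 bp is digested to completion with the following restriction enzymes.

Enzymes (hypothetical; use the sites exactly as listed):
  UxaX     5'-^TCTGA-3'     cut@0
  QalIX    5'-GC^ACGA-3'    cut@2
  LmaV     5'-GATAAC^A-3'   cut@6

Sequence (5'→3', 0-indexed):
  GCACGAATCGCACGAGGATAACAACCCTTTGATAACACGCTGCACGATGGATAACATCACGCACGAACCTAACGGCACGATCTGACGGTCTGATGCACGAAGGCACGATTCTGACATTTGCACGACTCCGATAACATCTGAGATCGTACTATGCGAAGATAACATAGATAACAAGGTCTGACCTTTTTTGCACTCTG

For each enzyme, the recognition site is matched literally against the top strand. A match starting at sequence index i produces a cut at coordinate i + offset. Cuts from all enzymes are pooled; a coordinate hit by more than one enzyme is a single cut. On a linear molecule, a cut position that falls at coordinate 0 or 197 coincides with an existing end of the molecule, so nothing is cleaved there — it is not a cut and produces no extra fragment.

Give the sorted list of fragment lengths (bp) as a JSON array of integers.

Scan for sites:
  UxaX TCTGA/0: at [80, 88, 109, 136, 176] ⇒ [80, 88, 109, 136, 176]
  QalIX GCACGA/2: at [0, 9, 41, 60, 74, 94, 102, 119] ⇒ [2, 11, 43, 62, 76, 96, 104, 121]
  LmaV GATAACA/6: at [16, 30, 49, 129, 157, 166] ⇒ [22, 36, 55, 135, 163, 172]

All cut coordinates (distinct, sorted): [2, 11, 22, 36, 43, 55, 62, 76, 80, 88, 96, 104, 109, 121, 135, 136, 163, 172, 176]

Fragments:
  [0,2): 2 bp
  [2,11): 9 bp
  [11,22): 11 bp
  [22,36): 14 bp
  [36,43): 7 bp
  [43,55): 12 bp
  [55,62): 7 bp
  [62,76): 14 bp
  [76,80): 4 bp
  [80,88): 8 bp
  [88,96): 8 bp
  [96,104): 8 bp
  [104,109): 5 bp
  [109,121): 12 bp
  [121,135): 14 bp
  [135,136): 1 bp
  [136,163): 27 bp
  [163,172): 9 bp
  [172,176): 4 bp
  [176,197): 21 bp

[1,2,4,4,5,7,7,8,8,8,9,9,11,12,12,14,14,14,21,27]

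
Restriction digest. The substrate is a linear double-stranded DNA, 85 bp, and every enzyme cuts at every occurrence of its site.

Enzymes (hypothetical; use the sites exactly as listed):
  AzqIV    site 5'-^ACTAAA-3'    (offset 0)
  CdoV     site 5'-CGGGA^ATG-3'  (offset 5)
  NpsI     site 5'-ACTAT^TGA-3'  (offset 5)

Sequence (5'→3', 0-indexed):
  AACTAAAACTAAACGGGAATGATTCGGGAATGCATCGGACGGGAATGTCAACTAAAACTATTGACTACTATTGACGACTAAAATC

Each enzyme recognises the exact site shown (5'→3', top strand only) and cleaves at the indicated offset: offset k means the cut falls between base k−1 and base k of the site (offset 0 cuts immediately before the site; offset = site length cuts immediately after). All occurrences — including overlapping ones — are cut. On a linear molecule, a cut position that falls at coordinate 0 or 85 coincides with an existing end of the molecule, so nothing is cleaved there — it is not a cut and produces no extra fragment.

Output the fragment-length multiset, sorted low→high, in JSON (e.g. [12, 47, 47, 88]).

Per-enzyme occurrences:
  AzqIV ACTAAA/0: at [1, 7, 50, 76] ⇒ [1, 7, 50, 76]
  CdoV CGGGAATG/5: at [13, 24, 39] ⇒ [18, 29, 44]
  NpsI ACTATTGA/5: at [56, 66] ⇒ [61, 71]

Pooled cuts: [1, 7, 18, 29, 44, 50, 61, 71, 76]

Fragment lengths:
  [0,1): 1 bp
  [1,7): 6 bp
  [7,18): 11 bp
  [18,29): 11 bp
  [29,44): 15 bp
  [44,50): 6 bp
  [50,61): 11 bp
  [61,71): 10 bp
  [71,76): 5 bp
  [76,85): 9 bp

[1,5,6,6,9,10,11,11,11,15]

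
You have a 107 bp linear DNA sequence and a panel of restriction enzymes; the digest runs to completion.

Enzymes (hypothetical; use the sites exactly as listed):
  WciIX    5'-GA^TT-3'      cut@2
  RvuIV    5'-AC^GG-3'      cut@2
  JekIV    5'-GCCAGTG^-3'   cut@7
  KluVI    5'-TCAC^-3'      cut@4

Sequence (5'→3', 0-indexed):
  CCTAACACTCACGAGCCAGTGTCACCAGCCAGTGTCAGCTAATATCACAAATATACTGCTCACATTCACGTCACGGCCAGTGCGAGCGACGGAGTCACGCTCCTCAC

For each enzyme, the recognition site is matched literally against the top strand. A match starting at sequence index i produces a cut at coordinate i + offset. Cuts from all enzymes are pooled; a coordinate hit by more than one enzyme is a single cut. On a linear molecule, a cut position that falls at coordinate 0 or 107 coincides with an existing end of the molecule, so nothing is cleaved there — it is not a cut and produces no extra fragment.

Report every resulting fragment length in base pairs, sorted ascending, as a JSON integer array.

[4,5,6,8,8,8,9,9,9,12,14,15]

Scan for sites:
  WciIX (GATT, off=2): no sites
  RvuIV ACGG/2: at [72, 88] ⇒ [74, 90]
  JekIV GCCAGTG/7: at [14, 27, 75] ⇒ [21, 34, 82]
  KluVI TCAC/4: at [8, 21, 44, 59, 65, 70, 94, 103] ⇒ [12, 25, 48, 63, 69, 74, 98] (position 107 is a terminus of the linear molecule — no cut)

Pooled cuts: [12, 21, 25, 34, 48, 63, 69, 74, 82, 90, 98]

Fragments:
  [0,12): 12 bp
  [12,21): 9 bp
  [21,25): 4 bp
  [25,34): 9 bp
  [34,48): 14 bp
  [48,63): 15 bp
  [63,69): 6 bp
  [69,74): 5 bp
  [74,82): 8 bp
  [82,90): 8 bp
  [90,98): 8 bp
  [98,107): 9 bp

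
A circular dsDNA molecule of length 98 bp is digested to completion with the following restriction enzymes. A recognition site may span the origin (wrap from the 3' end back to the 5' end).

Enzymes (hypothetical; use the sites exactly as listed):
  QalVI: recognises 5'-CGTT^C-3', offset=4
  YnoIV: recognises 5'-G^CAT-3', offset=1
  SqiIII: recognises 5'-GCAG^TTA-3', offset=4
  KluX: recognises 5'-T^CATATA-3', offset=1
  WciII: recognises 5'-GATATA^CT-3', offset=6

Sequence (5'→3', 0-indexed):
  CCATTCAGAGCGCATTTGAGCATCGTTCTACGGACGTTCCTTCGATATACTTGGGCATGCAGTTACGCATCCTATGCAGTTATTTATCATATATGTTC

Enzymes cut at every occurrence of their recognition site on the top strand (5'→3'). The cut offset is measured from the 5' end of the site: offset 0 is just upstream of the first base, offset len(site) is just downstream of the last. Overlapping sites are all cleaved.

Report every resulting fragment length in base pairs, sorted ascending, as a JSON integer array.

Scan for sites:
  QalVI CGTTC/4: at [23, 34] ⇒ [27, 38]
  YnoIV GCAT/1: at [11, 19, 54, 66] ⇒ [12, 20, 55, 67]
  SqiIII GCAGTTA/4: at [58, 75] ⇒ [62, 79]
  KluX TCATATA/1: at [86] ⇒ [87]
  WciII GATATACT/6: at [43] ⇒ [49]

All cut coordinates (distinct, sorted): [12, 20, 27, 38, 49, 55, 62, 67, 79, 87]

Fragments:
  12→20: 8 bp
  20→27: 7 bp
  27→38: 11 bp
  38→49: 11 bp
  49→55: 6 bp
  55→62: 7 bp
  62→67: 5 bp
  67→79: 12 bp
  79→87: 8 bp
  87→12 (wrap): 98-87+12 = 23 bp

[5,6,7,7,8,8,11,11,12,23]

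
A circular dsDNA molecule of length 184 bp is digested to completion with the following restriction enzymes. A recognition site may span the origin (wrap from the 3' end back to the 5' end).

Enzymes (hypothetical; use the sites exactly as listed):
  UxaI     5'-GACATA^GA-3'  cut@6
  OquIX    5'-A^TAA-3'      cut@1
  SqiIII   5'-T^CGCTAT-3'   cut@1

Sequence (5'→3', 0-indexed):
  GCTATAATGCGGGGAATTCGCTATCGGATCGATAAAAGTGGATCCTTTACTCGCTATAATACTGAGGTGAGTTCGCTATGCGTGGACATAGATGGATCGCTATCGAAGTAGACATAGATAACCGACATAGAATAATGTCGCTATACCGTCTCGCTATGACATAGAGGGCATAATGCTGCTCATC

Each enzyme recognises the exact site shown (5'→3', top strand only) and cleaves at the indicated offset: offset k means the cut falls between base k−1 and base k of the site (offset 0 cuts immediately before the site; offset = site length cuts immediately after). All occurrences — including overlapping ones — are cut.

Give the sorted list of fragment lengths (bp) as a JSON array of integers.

[2,3,5,5,6,7,7,11,12,13,13,14,14,17,17,19,19]

Per-enzyme occurrences:
  UxaI (GACATAGA, off=6): starts [84, 110, 123, 157] → cuts [90, 116, 129, 163]
  OquIX (ATAA, off=1): starts [3, 31, 55, 117, 131, 169] → cuts [4, 32, 56, 118, 132, 170]
  SqiIII (TCGCTAT, off=1): starts [17, 50, 72, 96, 137, 150, 182] → cuts [18, 51, 73, 97, 138, 151, 183]

All cut coordinates (distinct, sorted): [4, 18, 32, 51, 56, 73, 90, 97, 116, 118, 129, 132, 138, 151, 163, 170, 183]

Fragments:
  4→18: 14 bp
  18→32: 14 bp
  32→51: 19 bp
  51→56: 5 bp
  56→73: 17 bp
  73→90: 17 bp
  90→97: 7 bp
  97→116: 19 bp
  116→118: 2 bp
  118→129: 11 bp
  129→132: 3 bp
  132→138: 6 bp
  138→151: 13 bp
  151→163: 12 bp
  163→170: 7 bp
  170→183: 13 bp
  183→4 (wrap): 184-183+4 = 5 bp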